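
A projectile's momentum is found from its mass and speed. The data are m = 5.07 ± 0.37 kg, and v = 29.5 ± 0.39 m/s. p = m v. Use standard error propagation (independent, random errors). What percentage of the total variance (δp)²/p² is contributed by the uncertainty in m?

96.8%

(δp/p)² = (1·δm/m)² + (1·δv/v)²
  m term: (1×0.0730)² = 0.00533
  v term: (1×0.0132)² = 0.000175
Total = 0.00550. Share from m = 0.00533/0.00550 = 0.968.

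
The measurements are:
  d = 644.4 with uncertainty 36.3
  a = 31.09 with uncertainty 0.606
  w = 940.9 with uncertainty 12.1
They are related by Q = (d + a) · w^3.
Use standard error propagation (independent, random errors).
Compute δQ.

3.72e+10

Let u = d + a = 675.5. δu = √(δd² + δa²) = √(1320 + 0.367) = 36.3, so δu/u = 0.0537.
Q is then a monomial in u, w:
δQ/Q = √((δu/u)² + (3·δw/w)²) = √(0.00289 + 0.00149) = 0.0662
Q = 5.627e+11, so δQ = 0.0662 × 5.627e+11 = 3.72e+10.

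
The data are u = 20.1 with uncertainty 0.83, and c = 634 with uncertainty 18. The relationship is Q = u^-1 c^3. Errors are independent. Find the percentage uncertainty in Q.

For a monomial Q ∝ u^-1, c^3, fractional errors add in quadrature:
  (-1·δu/u)² = (-1×0.0413)² = 0.00171;  (3·δc/c)² = (3×0.0284)² = 0.00725
δQ/Q = √(0.00896) = 0.0947

9.47%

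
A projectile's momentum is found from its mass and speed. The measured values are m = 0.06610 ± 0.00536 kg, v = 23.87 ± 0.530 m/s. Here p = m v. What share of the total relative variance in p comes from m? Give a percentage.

(δp/p)² = (1·δm/m)² + (1·δv/v)²
  m term: (1×0.0811)² = 0.00658
  v term: (1×0.0222)² = 0.000493
Total = 0.00707. Share from m = 0.00658/0.00707 = 0.930.

93.0%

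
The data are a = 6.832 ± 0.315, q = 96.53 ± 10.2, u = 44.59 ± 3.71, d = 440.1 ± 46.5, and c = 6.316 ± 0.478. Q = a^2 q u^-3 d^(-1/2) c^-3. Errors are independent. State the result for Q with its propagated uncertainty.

(9.615 ± 3.55) × 10^-6

Since Q is a product/quotient, work with relative uncertainties:
  (2·δa/a)² = (2×0.0461)² = 0.00850;  (1·δq/q)² = (1×0.106)² = 0.0112;  (-3·δu/u)² = (-3×0.0832)² = 0.0623;  (−½·δd/d)² = (-0.5×0.106)² = 0.00279;  (-3·δc/c)² = (-3×0.0757)² = 0.0515
δQ/Q = √(0.136) = 0.369
Q = 9.615e-06, so δQ = 0.369 × 9.615e-06 = 3.55e-06.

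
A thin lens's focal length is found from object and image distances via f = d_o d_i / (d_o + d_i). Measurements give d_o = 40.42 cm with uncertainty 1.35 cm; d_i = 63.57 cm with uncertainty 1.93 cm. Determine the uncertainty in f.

∂f/∂d_o = (d_i/(d_o+d_i))² = 0.374;  ∂f/∂d_i = (d_o/(d_o+d_i))² = 0.151
δf = √((∂f/∂d_o · δd_o)² + (∂f/∂d_i · δd_i)²) = √(0.255 + 0.0850) = 0.583 cm

0.583 cm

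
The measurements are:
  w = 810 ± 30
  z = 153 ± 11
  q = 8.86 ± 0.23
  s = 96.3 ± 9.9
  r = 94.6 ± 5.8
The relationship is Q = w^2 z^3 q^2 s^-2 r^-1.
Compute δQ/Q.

0.317

Relative error in a monomial: (δQ/Q)² = Σ (nᵢ · δxᵢ/xᵢ)².
  (2·δw/w)² = (2×0.0370)² = 0.00549;  (3·δz/z)² = (3×0.0719)² = 0.0465;  (2·δq/q)² = (2×0.0260)² = 0.00270;  (-2·δs/s)² = (-2×0.103)² = 0.0423;  (-1·δr/r)² = (-1×0.0613)² = 0.00376
δQ/Q = √(0.101) = 0.317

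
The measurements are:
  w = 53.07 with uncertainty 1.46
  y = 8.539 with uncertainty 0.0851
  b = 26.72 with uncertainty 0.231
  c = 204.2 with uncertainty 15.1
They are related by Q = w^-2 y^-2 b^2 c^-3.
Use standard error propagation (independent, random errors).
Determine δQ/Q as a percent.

23.0%

Since Q is a product/quotient, work with relative uncertainties:
  (-2·δw/w)² = (-2×0.0275)² = 0.00303;  (-2·δy/y)² = (-2×0.00997)² = 0.000397;  (2·δb/b)² = (2×0.00865)² = 0.000299;  (-3·δc/c)² = (-3×0.0739)² = 0.0492
δQ/Q = √(0.0529) = 0.230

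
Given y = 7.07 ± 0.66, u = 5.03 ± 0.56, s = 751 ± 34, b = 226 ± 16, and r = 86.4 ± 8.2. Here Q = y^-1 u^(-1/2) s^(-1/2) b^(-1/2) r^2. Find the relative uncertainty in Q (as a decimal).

Q is a product of powers, so relative uncertainties combine in quadrature:
  (-1·δy/y)² = (-1×0.0934)² = 0.00871;  (−½·δu/u)² = (-0.5×0.111)² = 0.00310;  (−½·δs/s)² = (-0.5×0.0453)² = 0.000512;  (−½·δb/b)² = (-0.5×0.0708)² = 0.00125;  (2·δr/r)² = (2×0.0949)² = 0.0360
δQ/Q = √(0.0496) = 0.223

0.223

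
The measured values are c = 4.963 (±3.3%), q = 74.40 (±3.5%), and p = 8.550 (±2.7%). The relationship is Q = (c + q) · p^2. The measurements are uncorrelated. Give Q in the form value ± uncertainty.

5802 ± 367

Let u = c + q = 79.36. δu = √(δc² + δq²) = √(0.0268 + 6.78) = 2.61, so δu/u = 0.0329.
Q is then a monomial in u, p:
δQ/Q = √((δu/u)² + (2·δp/p)²) = √(0.00108 + 0.00292) = 0.0632
Q = 5802, so δQ = 0.0632 × 5802 = 367.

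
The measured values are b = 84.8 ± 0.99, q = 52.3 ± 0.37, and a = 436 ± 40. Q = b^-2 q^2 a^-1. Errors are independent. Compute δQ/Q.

Since Q is a product/quotient, work with relative uncertainties:
  (-2·δb/b)² = (-2×0.0117)² = 0.000545;  (2·δq/q)² = (2×0.00707)² = 0.000200;  (-1·δa/a)² = (-1×0.0917)² = 0.00842
δQ/Q = √(0.00916) = 0.0957

0.0957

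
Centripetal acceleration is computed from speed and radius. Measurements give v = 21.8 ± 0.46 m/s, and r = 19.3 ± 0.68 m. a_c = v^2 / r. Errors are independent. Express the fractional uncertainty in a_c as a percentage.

Products/powers → add relative errors in quadrature, weighted by exponent:
  (2·δv/v)² = (2×0.0211)² = 0.00178;  (-1·δr/r)² = (-1×0.0352)² = 0.00124
δa_c/a_c = √(0.00302) = 0.0550

5.50%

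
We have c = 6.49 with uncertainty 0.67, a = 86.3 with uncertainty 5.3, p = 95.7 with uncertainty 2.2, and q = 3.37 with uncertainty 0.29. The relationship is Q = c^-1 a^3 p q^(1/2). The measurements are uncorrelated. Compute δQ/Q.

For a monomial Q ∝ c^-1, a^3, p, q^(1/2), fractional errors add in quadrature:
  (-1·δc/c)² = (-1×0.103)² = 0.0107;  (3·δa/a)² = (3×0.0614)² = 0.0339;  (1·δp/p)² = (1×0.0230)² = 0.000528;  (½·δq/q)² = (0.5×0.0861)² = 0.00185
δQ/Q = √(0.0470) = 0.217

0.217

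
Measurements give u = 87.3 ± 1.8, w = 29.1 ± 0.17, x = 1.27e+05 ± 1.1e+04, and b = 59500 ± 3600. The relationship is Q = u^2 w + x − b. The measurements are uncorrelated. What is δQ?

14800

Let p = u^2·w = 2.22e+05. δp/p = √((2·δu/u)² + (1·δw/w)²) = √(0.00170 + 3.41e-05) = 0.0416, so δp = 9240.
Q = p + x − b: δQ = √(δp² + δx² + δb²) = √(8.53e+07 + 1.21e+08 + 1.3e+07) = 14800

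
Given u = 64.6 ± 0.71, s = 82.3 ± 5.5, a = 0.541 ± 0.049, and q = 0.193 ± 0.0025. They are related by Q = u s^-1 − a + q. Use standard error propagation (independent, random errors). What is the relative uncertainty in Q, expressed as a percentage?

Let p = u·s^-1 = 0.785. δp/p = √((1·δu/u)² + (-1·δs/s)²) = √(0.000121 + 0.00447) = 0.0677, so δp = 0.0532.
Q = p − a + q: δQ = √(δp² + δa² + δq²) = √(0.00283 + 0.00240 + 6.25e-06) = 0.0723
Q = 0.437, so δQ/Q = 0.0723/0.437 = 0.166.

16.6%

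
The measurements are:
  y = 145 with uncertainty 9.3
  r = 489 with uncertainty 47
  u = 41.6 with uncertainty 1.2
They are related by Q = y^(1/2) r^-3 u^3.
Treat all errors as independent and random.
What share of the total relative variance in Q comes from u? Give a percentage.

(δQ/Q)² = (½·δy/y)² + (-3·δr/r)² + (3·δu/u)²
  y term: (0.5×0.0641)² = 0.00103
  r term: (-3×0.0961)² = 0.0831
  u term: (3×0.0288)² = 0.00749
Total = 0.0917. Share from u = 0.00749/0.0917 = 0.0817.

8.17%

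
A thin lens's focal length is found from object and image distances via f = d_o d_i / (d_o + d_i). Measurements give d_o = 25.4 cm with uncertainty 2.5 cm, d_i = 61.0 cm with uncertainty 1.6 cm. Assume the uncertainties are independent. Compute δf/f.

0.0699

∂f/∂d_o = (d_i/(d_o+d_i))² = 0.498;  ∂f/∂d_i = (d_o/(d_o+d_i))² = 0.0864
δf = √((∂f/∂d_o · δd_o)² + (∂f/∂d_i · δd_i)²) = √(1.55 + 0.0191) = 1.25 cm
f = 17.9 cm, so δf/f = 1.25/17.9 = 0.0699.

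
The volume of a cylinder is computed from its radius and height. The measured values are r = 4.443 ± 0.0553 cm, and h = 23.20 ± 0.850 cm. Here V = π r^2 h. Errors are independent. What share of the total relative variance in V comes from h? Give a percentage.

(δV/V)² = (2·δr/r)² + (1·δh/h)²
  r term: (2×0.0124)² = 0.000620
  h term: (1×0.0366)² = 0.00134
Total = 0.00196. Share from h = 0.00134/0.00196 = 0.684.

68.4%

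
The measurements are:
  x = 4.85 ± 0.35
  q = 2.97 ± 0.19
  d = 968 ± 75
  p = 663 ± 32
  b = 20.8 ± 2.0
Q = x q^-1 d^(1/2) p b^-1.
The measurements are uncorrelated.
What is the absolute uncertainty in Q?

Each factor contributes (exponent × relative error)² to (δQ/Q)²:
  (1·δx/x)² = (1×0.0722)² = 0.00521;  (-1·δq/q)² = (-1×0.0640)² = 0.00409;  (½·δd/d)² = (0.5×0.0775)² = 0.00150;  (1·δp/p)² = (1×0.0483)² = 0.00233;  (-1·δb/b)² = (-1×0.0962)² = 0.00925
δQ/Q = √(0.0224) = 0.150
Q = 1620, so δQ = 0.150 × 1620 = 242.

242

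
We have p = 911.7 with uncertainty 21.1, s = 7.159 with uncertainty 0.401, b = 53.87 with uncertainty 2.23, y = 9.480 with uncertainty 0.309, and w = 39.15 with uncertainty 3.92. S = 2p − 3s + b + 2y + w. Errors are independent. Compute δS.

S is a linear combination, so absolute uncertainties add in quadrature:
  (2·δp)² = 1780;  (3·δs)² = 1.45;  (δb)² = 4.97;  (2·δy)² = 0.382;  (δw)² = 15.4
δS = √(1800) = 42.5

42.5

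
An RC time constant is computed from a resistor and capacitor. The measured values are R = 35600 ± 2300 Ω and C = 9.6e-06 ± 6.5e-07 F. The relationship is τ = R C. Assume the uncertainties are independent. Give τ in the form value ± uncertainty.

Products/powers → add relative errors in quadrature, weighted by exponent:
  (1·δR/R)² = (1×0.0646)² = 0.00417;  (1·δC/C)² = (1×0.0677)² = 0.00458
δτ/τ = √(0.00876) = 0.0936
τ = 0.342 s, so δτ = 0.0936 × 0.342 = 0.0320 s.

0.342 ± 0.0320 s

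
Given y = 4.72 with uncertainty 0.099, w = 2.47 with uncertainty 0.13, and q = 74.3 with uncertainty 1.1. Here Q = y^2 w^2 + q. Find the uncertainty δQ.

Let p = y^2·w^2 = 136. δp/p = √((2·δy/y)² + (2·δw/w)²) = √(0.00176 + 0.0111) = 0.113, so δp = 15.4.
Q = p + q: δQ = √(δp² + δq²) = √(237 + 1.21) = 15.4

15.4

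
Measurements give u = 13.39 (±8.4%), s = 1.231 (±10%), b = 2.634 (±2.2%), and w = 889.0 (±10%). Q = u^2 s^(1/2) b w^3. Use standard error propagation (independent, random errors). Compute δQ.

Q is a product of powers, so relative uncertainties combine in quadrature:
  (2·δu/u)² = (2×0.0840)² = 0.0282;  (½·δs/s)² = (0.5×0.100)² = 0.00250;  (1·δb/b)² = (1×0.0220)² = 0.000484;  (3·δw/w)² = (3×0.100)² = 0.0900
δQ/Q = √(0.121) = 0.348
Q = 3.681e+11, so δQ = 0.348 × 3.681e+11 = 1.28e+11.

1.28e+11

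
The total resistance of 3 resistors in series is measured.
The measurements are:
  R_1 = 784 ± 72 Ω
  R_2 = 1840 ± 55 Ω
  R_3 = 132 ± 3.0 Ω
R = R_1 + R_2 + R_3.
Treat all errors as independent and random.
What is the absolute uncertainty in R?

Sums and differences: (δR)² = Σ (cᵢ δxᵢ)².
  (δR_1)² = 5180;  (δR_2)² = 3020;  (δR_3)² = 9.00
δR = √(8220) = 90.7 Ω

90.7 Ω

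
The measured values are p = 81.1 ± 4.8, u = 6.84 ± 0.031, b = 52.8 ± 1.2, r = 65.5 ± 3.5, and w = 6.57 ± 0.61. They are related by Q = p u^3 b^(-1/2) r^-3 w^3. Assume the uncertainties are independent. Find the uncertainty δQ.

Products/powers → add relative errors in quadrature, weighted by exponent:
  (1·δp/p)² = (1×0.0592)² = 0.00350;  (3·δu/u)² = (3×0.00453)² = 0.000185;  (−½·δb/b)² = (-0.5×0.0227)² = 0.000129;  (-3·δr/r)² = (-3×0.0534)² = 0.0257;  (3·δw/w)² = (3×0.0928)² = 0.0776
δQ/Q = √(0.107) = 0.327
Q = 3.60, so δQ = 0.327 × 3.60 = 1.18.

1.18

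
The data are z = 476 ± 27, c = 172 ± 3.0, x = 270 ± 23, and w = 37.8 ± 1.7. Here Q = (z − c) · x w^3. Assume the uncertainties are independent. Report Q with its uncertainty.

(4.43 ± 0.811) × 10^9

Let u = z − c = 304. δu = √(δz² + δc²) = √(729 + 9.00) = 27.2, so δu/u = 0.0894.
Q is then a monomial in u, x, w:
δQ/Q = √((δu/u)² + (1·δx/x)² + (3·δw/w)²) = √(0.00799 + 0.00726 + 0.0182) = 0.183
Q = 4.43e+09, so δQ = 0.183 × 4.43e+09 = 8.11e+08.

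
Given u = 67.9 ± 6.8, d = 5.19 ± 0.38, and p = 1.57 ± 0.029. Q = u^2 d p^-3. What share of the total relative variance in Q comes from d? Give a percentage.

(δQ/Q)² = (2·δu/u)² + (1·δd/d)² + (-3·δp/p)²
  u term: (2×0.100)² = 0.0401
  d term: (1×0.0732)² = 0.00536
  p term: (-3×0.0185)² = 0.00307
Total = 0.0485. Share from d = 0.00536/0.0485 = 0.110.

11.0%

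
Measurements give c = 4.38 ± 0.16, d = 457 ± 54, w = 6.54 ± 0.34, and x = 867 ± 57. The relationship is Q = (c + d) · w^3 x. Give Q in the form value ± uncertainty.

Let u = c + d = 461. δu = √(δc² + δd²) = √(0.0256 + 2920) = 54.0, so δu/u = 0.117.
Q is then a monomial in u, w, x:
δQ/Q = √((δu/u)² + (3·δw/w)² + (1·δx/x)²) = √(0.0137 + 0.0243 + 0.00432) = 0.206
Q = 1.12e+08, so δQ = 0.206 × 1.12e+08 = 2.3e+07.

(1.12 ± 0.230) × 10^8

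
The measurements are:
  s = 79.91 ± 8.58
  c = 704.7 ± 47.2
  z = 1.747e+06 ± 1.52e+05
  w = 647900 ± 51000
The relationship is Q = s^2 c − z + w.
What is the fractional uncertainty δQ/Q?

0.301

Let p = s^2·c = 4.5e+06. δp/p = √((2·δs/s)² + (1·δc/c)²) = √(0.0461 + 0.00449) = 0.225, so δp = 1.01e+06.
Q = p − z + w: δQ = √(δp² + δz² + δw²) = √(1.02e+12 + 2.31e+10 + 2.6e+09) = 1.02e+06
Q = 3.401e+06, so δQ/Q = 1.02e+06/3.401e+06 = 0.301.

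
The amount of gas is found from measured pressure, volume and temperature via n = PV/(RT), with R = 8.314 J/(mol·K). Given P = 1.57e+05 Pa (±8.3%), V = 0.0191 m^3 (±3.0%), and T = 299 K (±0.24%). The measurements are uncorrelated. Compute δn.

Each factor contributes (exponent × relative error)² to (δn/n)²:
  (1·δP/P)² = (1×0.0830)² = 0.00689;  (1·δV/V)² = (1×0.0300)² = 0.000900;  (-1·δT/T)² = (-1×0.00240)² = 5.76e-06
δn/n = √(0.00779) = 0.0883
n = 1.21 mol, so δn = 0.0883 × 1.21 = 0.107 mol.

0.107 mol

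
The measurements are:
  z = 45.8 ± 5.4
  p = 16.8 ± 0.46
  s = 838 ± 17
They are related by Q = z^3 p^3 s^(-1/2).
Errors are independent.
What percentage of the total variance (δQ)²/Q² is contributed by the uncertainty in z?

94.8%

(δQ/Q)² = (3·δz/z)² + (3·δp/p)² + (−½·δs/s)²
  z term: (3×0.118)² = 0.125
  p term: (3×0.0274)² = 0.00675
  s term: (-0.5×0.0203)² = 0.000103
Total = 0.132. Share from z = 0.125/0.132 = 0.948.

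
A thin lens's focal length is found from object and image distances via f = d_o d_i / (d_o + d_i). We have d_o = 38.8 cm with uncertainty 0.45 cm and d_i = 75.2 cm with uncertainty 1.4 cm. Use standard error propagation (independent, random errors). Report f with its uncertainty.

∂f/∂d_o = (d_i/(d_o+d_i))² = 0.435;  ∂f/∂d_i = (d_o/(d_o+d_i))² = 0.116
δf = √((∂f/∂d_o · δd_o)² + (∂f/∂d_i · δd_i)²) = √(0.0383 + 0.0263) = 0.254 cm
f = 25.6 cm.

25.6 ± 0.254 cm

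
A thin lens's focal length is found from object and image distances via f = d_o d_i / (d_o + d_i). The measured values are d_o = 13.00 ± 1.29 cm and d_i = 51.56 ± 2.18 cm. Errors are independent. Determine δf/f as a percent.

∂f/∂d_o = (d_i/(d_o+d_i))² = 0.638;  ∂f/∂d_i = (d_o/(d_o+d_i))² = 0.0405
δf = √((∂f/∂d_o · δd_o)² + (∂f/∂d_i · δd_i)²) = √(0.677 + 0.00781) = 0.828 cm
f = 10.38 cm, so δf/f = 0.828/10.38 = 0.0797.

7.97%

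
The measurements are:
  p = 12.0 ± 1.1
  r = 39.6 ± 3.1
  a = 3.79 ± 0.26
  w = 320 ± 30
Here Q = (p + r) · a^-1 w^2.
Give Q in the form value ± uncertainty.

(1.39 ± 0.292) × 10^6

Let u = p + r = 51.6. δu = √(δp² + δr²) = √(1.21 + 9.61) = 3.29, so δu/u = 0.0637.
Q is then a monomial in u, a, w:
δQ/Q = √((δu/u)² + (-1·δa/a)² + (2·δw/w)²) = √(0.00406 + 0.00471 + 0.0352) = 0.210
Q = 1.39e+06, so δQ = 0.210 × 1.39e+06 = 2.92e+05.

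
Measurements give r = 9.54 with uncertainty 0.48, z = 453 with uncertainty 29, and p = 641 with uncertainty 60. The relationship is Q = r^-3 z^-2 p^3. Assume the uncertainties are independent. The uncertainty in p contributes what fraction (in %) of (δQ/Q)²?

(δQ/Q)² = (-3·δr/r)² + (-2·δz/z)² + (3·δp/p)²
  r term: (-3×0.0503)² = 0.0228
  z term: (-2×0.0640)² = 0.0164
  p term: (3×0.0936)² = 0.0789
Total = 0.118. Share from p = 0.0789/0.118 = 0.668.

66.8%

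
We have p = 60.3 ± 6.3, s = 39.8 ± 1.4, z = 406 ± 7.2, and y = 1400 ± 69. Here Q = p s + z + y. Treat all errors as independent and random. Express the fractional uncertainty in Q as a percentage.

6.50%

Let w = p·s = 2400. δw/w = √((1·δp/p)² + (1·δs/s)²) = √(0.0109 + 0.00124) = 0.110, so δw = 265.
Q = w + z + y: δQ = √(δw² + δz² + δy²) = √(70000 + 51.8 + 4760) = 274
Q = 4210, so δQ/Q = 274/4210 = 0.0650.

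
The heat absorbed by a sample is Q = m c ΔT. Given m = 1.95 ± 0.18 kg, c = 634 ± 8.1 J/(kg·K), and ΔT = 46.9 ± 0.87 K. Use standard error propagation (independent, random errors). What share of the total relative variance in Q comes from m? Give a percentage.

94.4%

(δQ/Q)² = (1·δm/m)² + (1·δc/c)² + (1·δΔT/ΔT)²
  m term: (1×0.0923)² = 0.00852
  c term: (1×0.0128)² = 0.000163
  ΔT term: (1×0.0186)² = 0.000344
Total = 0.00903. Share from m = 0.00852/0.00903 = 0.944.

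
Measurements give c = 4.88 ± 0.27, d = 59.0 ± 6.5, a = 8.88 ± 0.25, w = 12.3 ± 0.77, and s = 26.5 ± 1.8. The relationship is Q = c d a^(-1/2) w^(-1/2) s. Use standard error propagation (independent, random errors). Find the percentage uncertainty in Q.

14.5%

Each factor contributes (exponent × relative error)² to (δQ/Q)²:
  (1·δc/c)² = (1×0.0553)² = 0.00306;  (1·δd/d)² = (1×0.110)² = 0.0121;  (−½·δa/a)² = (-0.5×0.0282)² = 0.000198;  (−½·δw/w)² = (-0.5×0.0626)² = 0.000980;  (1·δs/s)² = (1×0.0679)² = 0.00461
δQ/Q = √(0.0210) = 0.145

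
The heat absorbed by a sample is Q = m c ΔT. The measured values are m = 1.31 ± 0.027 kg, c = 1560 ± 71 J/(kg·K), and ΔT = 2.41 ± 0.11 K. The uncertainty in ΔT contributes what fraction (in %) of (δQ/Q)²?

45.5%

(δQ/Q)² = (1·δm/m)² + (1·δc/c)² + (1·δΔT/ΔT)²
  m term: (1×0.0206)² = 0.000425
  c term: (1×0.0455)² = 0.00207
  ΔT term: (1×0.0456)² = 0.00208
Total = 0.00458. Share from ΔT = 0.00208/0.00458 = 0.455.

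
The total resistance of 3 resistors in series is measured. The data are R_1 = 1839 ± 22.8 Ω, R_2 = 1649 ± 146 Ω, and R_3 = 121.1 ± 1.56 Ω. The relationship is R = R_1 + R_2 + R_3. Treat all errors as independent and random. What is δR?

148 Ω

Each term contributes (cᵢ δxᵢ)² to (δR)²:
  (δR_1)² = 520;  (δR_2)² = 21300;  (δR_3)² = 2.43
δR = √(21800) = 148 Ω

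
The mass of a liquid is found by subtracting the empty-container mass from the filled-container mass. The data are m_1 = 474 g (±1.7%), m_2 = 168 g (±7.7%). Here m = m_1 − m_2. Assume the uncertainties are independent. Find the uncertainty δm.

15.2 g

For a sum/difference, combine absolute errors in quadrature:
  (δm_1)² = 64.9;  (δm_2)² = 167
δm = √(232) = 15.2 g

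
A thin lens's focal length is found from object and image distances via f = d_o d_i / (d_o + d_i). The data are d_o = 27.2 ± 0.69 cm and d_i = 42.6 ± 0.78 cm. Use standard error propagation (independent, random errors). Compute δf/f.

0.0170

∂f/∂d_o = (d_i/(d_o+d_i))² = 0.372;  ∂f/∂d_i = (d_o/(d_o+d_i))² = 0.152
δf = √((∂f/∂d_o · δd_o)² + (∂f/∂d_i · δd_i)²) = √(0.0661 + 0.0140) = 0.283 cm
f = 16.6 cm, so δf/f = 0.283/16.6 = 0.0170.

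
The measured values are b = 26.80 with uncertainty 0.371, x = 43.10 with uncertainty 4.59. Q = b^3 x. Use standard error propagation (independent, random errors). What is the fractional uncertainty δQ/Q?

0.114

Q is a product of powers, so relative uncertainties combine in quadrature:
  (3·δb/b)² = (3×0.0138)² = 0.00172;  (1·δx/x)² = (1×0.106)² = 0.0113
δQ/Q = √(0.0131) = 0.114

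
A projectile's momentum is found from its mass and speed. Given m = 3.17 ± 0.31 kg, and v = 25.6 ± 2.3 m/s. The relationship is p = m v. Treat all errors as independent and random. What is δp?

10.8 kg·m/s

Since p is a product/quotient, work with relative uncertainties:
  (1·δm/m)² = (1×0.0978)² = 0.00956;  (1·δv/v)² = (1×0.0898)² = 0.00807
δp/p = √(0.0176) = 0.133
p = 81.2 kg·m/s, so δp = 0.133 × 81.2 = 10.8 kg·m/s.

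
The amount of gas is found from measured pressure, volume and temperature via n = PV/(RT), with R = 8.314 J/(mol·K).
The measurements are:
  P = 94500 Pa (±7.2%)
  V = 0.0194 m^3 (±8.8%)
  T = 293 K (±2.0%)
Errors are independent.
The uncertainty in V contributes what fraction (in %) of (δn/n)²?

58.1%

(δn/n)² = (1·δP/P)² + (1·δV/V)² + (-1·δT/T)²
  P term: (1×0.0720)² = 0.00518
  V term: (1×0.0880)² = 0.00774
  T term: (-1×0.0200)² = 0.000400
Total = 0.0133. Share from V = 0.00774/0.0133 = 0.581.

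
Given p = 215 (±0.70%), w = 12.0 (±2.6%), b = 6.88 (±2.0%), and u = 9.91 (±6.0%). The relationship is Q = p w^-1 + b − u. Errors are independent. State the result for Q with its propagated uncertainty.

14.9 ± 0.778

Let h = p·w^-1 = 17.9. δh/h = √((1·δp/p)² + (-1·δw/w)²) = √(4.9e-05 + 0.000676) = 0.0269, so δh = 0.482.
Q = h + b − u: δQ = √(δh² + δb² + δu²) = √(0.233 + 0.0189 + 0.354) = 0.778
Q = 14.9.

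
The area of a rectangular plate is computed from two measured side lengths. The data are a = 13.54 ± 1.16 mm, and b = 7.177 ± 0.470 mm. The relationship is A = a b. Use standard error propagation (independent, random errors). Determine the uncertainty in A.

10.5 mm^2

Each factor contributes (exponent × relative error)² to (δA/A)²:
  (1·δa/a)² = (1×0.0857)² = 0.00734;  (1·δb/b)² = (1×0.0655)² = 0.00429
δA/A = √(0.0116) = 0.108
A = 97.18 mm^2, so δA = 0.108 × 97.18 = 10.5 mm^2.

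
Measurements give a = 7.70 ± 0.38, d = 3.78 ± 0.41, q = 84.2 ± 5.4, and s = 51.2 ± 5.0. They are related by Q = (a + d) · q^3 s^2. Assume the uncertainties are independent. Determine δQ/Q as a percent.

27.8%

Let u = a + d = 11.5. δu = √(δa² + δd²) = √(0.144 + 0.168) = 0.559, so δu/u = 0.0487.
Q is then a monomial in u, q, s:
δQ/Q = √((δu/u)² + (3·δq/q)² + (2·δs/s)²) = √(0.00237 + 0.0370 + 0.0381) = 0.278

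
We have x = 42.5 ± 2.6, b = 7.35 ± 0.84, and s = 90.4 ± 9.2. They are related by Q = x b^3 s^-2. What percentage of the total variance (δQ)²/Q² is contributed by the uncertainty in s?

(δQ/Q)² = (1·δx/x)² + (3·δb/b)² + (-2·δs/s)²
  x term: (1×0.0612)² = 0.00374
  b term: (3×0.114)² = 0.118
  s term: (-2×0.102)² = 0.0414
Total = 0.163. Share from s = 0.0414/0.163 = 0.255.

25.5%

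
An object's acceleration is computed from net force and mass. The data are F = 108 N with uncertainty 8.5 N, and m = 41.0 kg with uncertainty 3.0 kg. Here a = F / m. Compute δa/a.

For a monomial a ∝ F, m^-1, fractional errors add in quadrature:
  (1·δF/F)² = (1×0.0787)² = 0.00619;  (-1·δm/m)² = (-1×0.0732)² = 0.00535
δa/a = √(0.0115) = 0.107

0.107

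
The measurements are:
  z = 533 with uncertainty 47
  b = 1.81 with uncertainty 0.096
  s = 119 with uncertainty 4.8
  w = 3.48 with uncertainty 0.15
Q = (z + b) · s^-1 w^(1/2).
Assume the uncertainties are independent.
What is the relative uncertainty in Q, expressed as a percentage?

Let u = z + b = 535. δu = √(δz² + δb²) = √(2210 + 0.00922) = 47.0, so δu/u = 0.0879.
Q is then a monomial in u, s, w:
δQ/Q = √((δu/u)² + (-1·δs/s)² + (½·δw/w)²) = √(0.00772 + 0.00163 + 0.000464) = 0.0991

9.91%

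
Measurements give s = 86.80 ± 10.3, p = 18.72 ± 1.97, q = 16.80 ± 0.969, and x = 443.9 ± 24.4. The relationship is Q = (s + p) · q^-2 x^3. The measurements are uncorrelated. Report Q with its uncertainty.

Let u = s + p = 105.5. δu = √(δs² + δp²) = √(106 + 3.88) = 10.5, so δu/u = 0.0994.
Q is then a monomial in u, q, x:
δQ/Q = √((δu/u)² + (-2·δq/q)² + (3·δx/x)²) = √(0.00988 + 0.0133 + 0.0272) = 0.224
Q = 3.27e+07, so δQ = 0.224 × 3.27e+07 = 7.34e+06.

(3.270 ± 0.734) × 10^7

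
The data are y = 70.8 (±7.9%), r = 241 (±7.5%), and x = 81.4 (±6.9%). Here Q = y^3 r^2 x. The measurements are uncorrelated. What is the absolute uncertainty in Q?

Products/powers → add relative errors in quadrature, weighted by exponent:
  (3·δy/y)² = (3×0.0790)² = 0.0562;  (2·δr/r)² = (2×0.0750)² = 0.0225;  (1·δx/x)² = (1×0.0690)² = 0.00476
δQ/Q = √(0.0834) = 0.289
Q = 1.68e+12, so δQ = 0.289 × 1.68e+12 = 4.85e+11.

4.85e+11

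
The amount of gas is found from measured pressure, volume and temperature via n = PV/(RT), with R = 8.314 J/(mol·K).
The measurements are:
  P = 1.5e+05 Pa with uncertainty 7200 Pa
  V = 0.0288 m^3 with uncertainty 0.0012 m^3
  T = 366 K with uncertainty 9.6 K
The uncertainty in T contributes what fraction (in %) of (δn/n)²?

(δn/n)² = (1·δP/P)² + (1·δV/V)² + (-1·δT/T)²
  P term: (1×0.0480)² = 0.00230
  V term: (1×0.0417)² = 0.00174
  T term: (-1×0.0262)² = 0.000688
Total = 0.00473. Share from T = 0.000688/0.00473 = 0.146.

14.6%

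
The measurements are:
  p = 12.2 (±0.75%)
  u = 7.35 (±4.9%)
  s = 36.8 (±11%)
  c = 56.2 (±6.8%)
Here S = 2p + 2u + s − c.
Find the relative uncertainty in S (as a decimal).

S is a linear combination, so absolute uncertainties add in quadrature:
  (2·δp)² = 0.0335;  (2·δu)² = 0.519;  (δs)² = 16.4;  (δc)² = 14.6
δS = √(31.5) = 5.62
S = 19.7, so δS/S = 5.62/19.7 = 0.285.

0.285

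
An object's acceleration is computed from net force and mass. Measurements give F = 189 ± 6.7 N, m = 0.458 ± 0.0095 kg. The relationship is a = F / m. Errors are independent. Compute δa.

16.9 m/s^2

Products/powers → add relative errors in quadrature, weighted by exponent:
  (1·δF/F)² = (1×0.0354)² = 0.00126;  (-1·δm/m)² = (-1×0.0207)² = 0.000430
δa/a = √(0.00169) = 0.0411
a = 413 m/s^2, so δa = 0.0411 × 413 = 16.9 m/s^2.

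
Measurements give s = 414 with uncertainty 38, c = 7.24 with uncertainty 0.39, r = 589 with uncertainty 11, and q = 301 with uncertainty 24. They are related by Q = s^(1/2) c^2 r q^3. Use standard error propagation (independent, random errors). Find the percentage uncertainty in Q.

Products/powers → add relative errors in quadrature, weighted by exponent:
  (½·δs/s)² = (0.5×0.0918)² = 0.00211;  (2·δc/c)² = (2×0.0539)² = 0.0116;  (1·δr/r)² = (1×0.0187)² = 0.000349;  (3·δq/q)² = (3×0.0797)² = 0.0572
δQ/Q = √(0.0713) = 0.267

26.7%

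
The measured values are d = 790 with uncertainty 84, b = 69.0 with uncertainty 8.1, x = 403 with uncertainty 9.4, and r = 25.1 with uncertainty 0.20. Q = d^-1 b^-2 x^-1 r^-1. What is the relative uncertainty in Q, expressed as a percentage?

25.9%

Since Q is a product/quotient, work with relative uncertainties:
  (-1·δd/d)² = (-1×0.106)² = 0.0113;  (-2·δb/b)² = (-2×0.117)² = 0.0551;  (-1·δx/x)² = (-1×0.0233)² = 0.000544;  (-1·δr/r)² = (-1×0.00797)² = 6.35e-05
δQ/Q = √(0.0670) = 0.259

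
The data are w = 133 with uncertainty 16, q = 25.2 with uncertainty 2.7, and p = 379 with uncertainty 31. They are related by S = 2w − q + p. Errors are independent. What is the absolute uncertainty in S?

44.6

For a sum/difference, combine absolute errors in quadrature:
  (2·δw)² = 1020;  (δq)² = 7.29;  (δp)² = 961
δS = √(1990) = 44.6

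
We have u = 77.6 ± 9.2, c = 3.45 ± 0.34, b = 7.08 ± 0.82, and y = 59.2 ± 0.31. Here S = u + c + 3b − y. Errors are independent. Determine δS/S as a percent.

For a sum/difference, combine absolute errors in quadrature:
  (δu)² = 84.6;  (δc)² = 0.116;  (3·δb)² = 6.05;  (δy)² = 0.0961
δS = √(90.9) = 9.53
S = 43.1, so δS/S = 9.53/43.1 = 0.221.

22.1%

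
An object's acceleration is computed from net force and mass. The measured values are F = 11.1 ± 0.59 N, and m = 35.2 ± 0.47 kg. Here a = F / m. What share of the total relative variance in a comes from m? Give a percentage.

5.94%

(δa/a)² = (1·δF/F)² + (-1·δm/m)²
  F term: (1×0.0532)² = 0.00283
  m term: (-1×0.0134)² = 0.000178
Total = 0.00300. Share from m = 0.000178/0.00300 = 0.0594.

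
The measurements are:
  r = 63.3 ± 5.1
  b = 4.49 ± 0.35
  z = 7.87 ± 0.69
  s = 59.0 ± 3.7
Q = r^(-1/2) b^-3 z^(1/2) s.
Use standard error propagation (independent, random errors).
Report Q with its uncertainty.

Q is a product of powers, so relative uncertainties combine in quadrature:
  (−½·δr/r)² = (-0.5×0.0806)² = 0.00162;  (-3·δb/b)² = (-3×0.0780)² = 0.0547;  (½·δz/z)² = (0.5×0.0877)² = 0.00192;  (1·δs/s)² = (1×0.0627)² = 0.00393
δQ/Q = √(0.0622) = 0.249
Q = 0.230, so δQ = 0.249 × 0.230 = 0.0573.

0.230 ± 0.0573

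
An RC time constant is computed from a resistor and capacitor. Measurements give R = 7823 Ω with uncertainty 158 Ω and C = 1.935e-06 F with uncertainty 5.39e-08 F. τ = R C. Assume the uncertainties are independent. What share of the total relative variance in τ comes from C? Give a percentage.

65.5%

(δτ/τ)² = (1·δR/R)² + (1·δC/C)²
  R term: (1×0.0202)² = 0.000408
  C term: (1×0.0279)² = 0.000776
Total = 0.00118. Share from C = 0.000776/0.00118 = 0.655.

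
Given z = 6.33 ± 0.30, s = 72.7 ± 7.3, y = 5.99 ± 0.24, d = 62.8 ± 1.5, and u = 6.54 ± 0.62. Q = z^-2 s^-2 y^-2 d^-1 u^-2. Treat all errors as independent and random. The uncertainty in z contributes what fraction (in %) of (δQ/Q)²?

(δQ/Q)² = (-2·δz/z)² + (-2·δs/s)² + (-2·δy/y)² + (-1·δd/d)² + (-2·δu/u)²
  z term: (-2×0.0474)² = 0.00898
  s term: (-2×0.100)² = 0.0403
  y term: (-2×0.0401)² = 0.00642
  d term: (-1×0.0239)² = 0.000571
  u term: (-2×0.0948)² = 0.0359
Total = 0.0923. Share from z = 0.00898/0.0923 = 0.0974.

9.74%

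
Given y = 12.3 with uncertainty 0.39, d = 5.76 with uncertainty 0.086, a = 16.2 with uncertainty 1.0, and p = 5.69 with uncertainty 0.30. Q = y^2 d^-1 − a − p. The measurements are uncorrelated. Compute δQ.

Let w = y^2·d^-1 = 26.3. δw/w = √((2·δy/y)² + (-1·δd/d)²) = √(0.00402 + 0.000223) = 0.0651, so δw = 1.71.
Q = w − a − p: δQ = √(δw² + δa² + δp²) = √(2.93 + 1.00 + 0.0900) = 2.00

2.00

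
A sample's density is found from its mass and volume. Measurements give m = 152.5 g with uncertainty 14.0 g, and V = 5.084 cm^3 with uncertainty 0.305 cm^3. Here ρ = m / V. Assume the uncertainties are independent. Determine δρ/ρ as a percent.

11.0%

Each factor contributes (exponent × relative error)² to (δρ/ρ)²:
  (1·δm/m)² = (1×0.0918)² = 0.00843;  (-1·δV/V)² = (-1×0.0600)² = 0.00360
δρ/ρ = √(0.0120) = 0.110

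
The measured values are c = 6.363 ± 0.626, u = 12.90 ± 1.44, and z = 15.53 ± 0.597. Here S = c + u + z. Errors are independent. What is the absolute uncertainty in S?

For a sum/difference, combine absolute errors in quadrature:
  (δc)² = 0.392;  (δu)² = 2.07;  (δz)² = 0.356
δS = √(2.82) = 1.68

1.68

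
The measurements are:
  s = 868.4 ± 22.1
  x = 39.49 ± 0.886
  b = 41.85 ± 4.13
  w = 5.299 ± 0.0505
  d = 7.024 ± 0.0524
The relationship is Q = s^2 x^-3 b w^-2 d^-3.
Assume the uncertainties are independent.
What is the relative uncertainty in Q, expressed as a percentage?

13.3%

Products/powers → add relative errors in quadrature, weighted by exponent:
  (2·δs/s)² = (2×0.0254)² = 0.00259;  (-3·δx/x)² = (-3×0.0224)² = 0.00453;  (1·δb/b)² = (1×0.0987)² = 0.00974;  (-2·δw/w)² = (-2×0.00953)² = 0.000363;  (-3·δd/d)² = (-3×0.00746)² = 0.000501
δQ/Q = √(0.0177) = 0.133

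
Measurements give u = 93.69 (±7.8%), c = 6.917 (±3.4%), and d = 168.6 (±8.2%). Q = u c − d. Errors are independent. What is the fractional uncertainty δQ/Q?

0.119

Let p = u·c = 648.1. δp/p = √((1·δu/u)² + (1·δc/c)²) = √(0.00608 + 0.00116) = 0.0851, so δp = 55.1.
Q = p − d: δQ = √(δp² + δd²) = √(3040 + 191) = 56.8
Q = 479.5, so δQ/Q = 56.8/479.5 = 0.119.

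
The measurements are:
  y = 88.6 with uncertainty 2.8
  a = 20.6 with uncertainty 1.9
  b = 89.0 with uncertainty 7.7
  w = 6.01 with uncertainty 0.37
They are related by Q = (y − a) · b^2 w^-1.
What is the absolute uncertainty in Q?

17100

Let u = y − a = 68.0. δu = √(δy² + δa²) = √(7.84 + 3.61) = 3.38, so δu/u = 0.0498.
Q is then a monomial in u, b, w:
δQ/Q = √((δu/u)² + (2·δb/b)² + (-1·δw/w)²) = √(0.00248 + 0.0299 + 0.00379) = 0.190
Q = 89600, so δQ = 0.190 × 89600 = 17100.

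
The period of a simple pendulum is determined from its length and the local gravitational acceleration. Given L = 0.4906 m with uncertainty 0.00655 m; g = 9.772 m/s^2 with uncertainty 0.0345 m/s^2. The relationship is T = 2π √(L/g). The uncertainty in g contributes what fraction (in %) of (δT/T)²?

6.54%

(δT/T)² = (½·δL/L)² + (−½·δg/g)²
  L term: (0.5×0.0134)² = 4.46e-05
  g term: (-0.5×0.00353)² = 3.12e-06
Total = 4.77e-05. Share from g = 3.12e-06/4.77e-05 = 0.0654.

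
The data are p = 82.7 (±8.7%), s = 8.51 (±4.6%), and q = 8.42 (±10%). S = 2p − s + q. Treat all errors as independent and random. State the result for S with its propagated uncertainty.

S is a linear combination, so absolute uncertainties add in quadrature:
  (2·δp)² = 207;  (δs)² = 0.153;  (δq)² = 0.709
δS = √(208) = 14.4
S = 165.

165 ± 14.4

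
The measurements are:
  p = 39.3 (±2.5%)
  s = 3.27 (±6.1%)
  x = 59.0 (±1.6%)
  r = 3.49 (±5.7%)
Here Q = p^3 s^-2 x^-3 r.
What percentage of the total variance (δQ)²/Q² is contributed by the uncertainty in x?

8.84%

(δQ/Q)² = (3·δp/p)² + (-2·δs/s)² + (-3·δx/x)² + (1·δr/r)²
  p term: (3×0.0250)² = 0.00563
  s term: (-2×0.0610)² = 0.0149
  x term: (-3×0.0160)² = 0.00230
  r term: (1×0.0570)² = 0.00325
Total = 0.0261. Share from x = 0.00230/0.0261 = 0.0884.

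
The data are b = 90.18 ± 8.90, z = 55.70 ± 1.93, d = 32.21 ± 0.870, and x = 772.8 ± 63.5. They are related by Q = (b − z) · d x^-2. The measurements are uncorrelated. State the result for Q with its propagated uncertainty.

Let u = b − z = 34.48. δu = √(δb² + δz²) = √(79.2 + 3.72) = 9.11, so δu/u = 0.264.
Q is then a monomial in u, d, x:
δQ/Q = √((δu/u)² + (1·δd/d)² + (-2·δx/x)²) = √(0.0698 + 0.000730 + 0.0270) = 0.312
Q = 0.001860, so δQ = 0.312 × 0.001860 = 0.000581.

0.001860 ± 0.000581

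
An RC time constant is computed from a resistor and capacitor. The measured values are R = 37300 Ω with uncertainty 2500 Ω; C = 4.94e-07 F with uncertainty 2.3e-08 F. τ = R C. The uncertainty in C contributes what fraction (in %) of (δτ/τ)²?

32.5%

(δτ/τ)² = (1·δR/R)² + (1·δC/C)²
  R term: (1×0.0670)² = 0.00449
  C term: (1×0.0466)² = 0.00217
Total = 0.00666. Share from C = 0.00217/0.00666 = 0.325.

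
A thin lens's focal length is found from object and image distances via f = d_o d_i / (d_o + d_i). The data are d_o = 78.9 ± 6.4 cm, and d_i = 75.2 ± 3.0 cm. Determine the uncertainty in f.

1.72 cm

∂f/∂d_o = (d_i/(d_o+d_i))² = 0.238;  ∂f/∂d_i = (d_o/(d_o+d_i))² = 0.262
δf = √((∂f/∂d_o · δd_o)² + (∂f/∂d_i · δd_i)²) = √(2.32 + 0.619) = 1.72 cm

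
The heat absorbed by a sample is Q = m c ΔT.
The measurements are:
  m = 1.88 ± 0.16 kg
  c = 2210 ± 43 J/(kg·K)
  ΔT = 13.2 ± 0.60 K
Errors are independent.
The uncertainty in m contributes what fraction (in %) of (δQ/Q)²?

(δQ/Q)² = (1·δm/m)² + (1·δc/c)² + (1·δΔT/ΔT)²
  m term: (1×0.0851)² = 0.00724
  c term: (1×0.0195)² = 0.000379
  ΔT term: (1×0.0455)² = 0.00207
Total = 0.00969. Share from m = 0.00724/0.00969 = 0.748.

74.8%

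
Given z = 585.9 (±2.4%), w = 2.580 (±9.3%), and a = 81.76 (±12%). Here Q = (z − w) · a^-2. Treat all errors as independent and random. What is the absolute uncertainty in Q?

0.0210

Let u = z − w = 583.3. δu = √(δz² + δw²) = √(198 + 0.0576) = 14.1, so δu/u = 0.0241.
Q is then a monomial in u, a:
δQ/Q = √((δu/u)² + (-2·δa/a)²) = √(0.000581 + 0.0576) = 0.241
Q = 0.08726, so δQ = 0.241 × 0.08726 = 0.0210.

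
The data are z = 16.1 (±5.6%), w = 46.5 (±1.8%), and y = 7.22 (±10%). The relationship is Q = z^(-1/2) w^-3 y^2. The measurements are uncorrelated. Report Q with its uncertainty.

(1.29 ± 0.270) × 10^-4

For a monomial Q ∝ z^(-1/2), w^-3, y^2, fractional errors add in quadrature:
  (−½·δz/z)² = (-0.5×0.0560)² = 0.000784;  (-3·δw/w)² = (-3×0.0180)² = 0.00292;  (2·δy/y)² = (2×0.100)² = 0.0400
δQ/Q = √(0.0437) = 0.209
Q = 0.000129, so δQ = 0.209 × 0.000129 = 2.7e-05.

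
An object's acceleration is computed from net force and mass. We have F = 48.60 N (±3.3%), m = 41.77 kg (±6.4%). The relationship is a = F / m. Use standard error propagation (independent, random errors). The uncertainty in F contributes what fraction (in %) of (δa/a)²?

21.0%

(δa/a)² = (1·δF/F)² + (-1·δm/m)²
  F term: (1×0.0330)² = 0.00109
  m term: (-1×0.0640)² = 0.00410
Total = 0.00519. Share from F = 0.00109/0.00519 = 0.210.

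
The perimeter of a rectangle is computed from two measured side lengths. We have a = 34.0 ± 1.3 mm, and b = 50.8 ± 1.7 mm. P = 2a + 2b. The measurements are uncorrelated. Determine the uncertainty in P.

4.28 mm

Absolute uncertainties add in quadrature for a linear combination:
  (2·δa)² = 6.76;  (2·δb)² = 11.6
δP = √(18.3) = 4.28 mm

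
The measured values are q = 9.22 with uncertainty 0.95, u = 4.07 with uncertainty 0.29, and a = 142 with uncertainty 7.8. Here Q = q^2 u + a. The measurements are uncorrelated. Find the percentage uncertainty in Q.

Let p = q^2·u = 346. δp/p = √((2·δq/q)² + (1·δu/u)²) = √(0.0425 + 0.00508) = 0.218, so δp = 75.4.
Q = p + a: δQ = √(δp² + δa²) = √(5690 + 60.8) = 75.8
Q = 488, so δQ/Q = 75.8/488 = 0.155.

15.5%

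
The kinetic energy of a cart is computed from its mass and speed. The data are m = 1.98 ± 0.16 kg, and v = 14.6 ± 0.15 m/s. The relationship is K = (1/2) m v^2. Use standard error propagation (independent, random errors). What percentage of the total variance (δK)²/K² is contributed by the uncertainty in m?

93.9%

(δK/K)² = (1·δm/m)² + (2·δv/v)²
  m term: (1×0.0808)² = 0.00653
  v term: (2×0.0103)² = 0.000422
Total = 0.00695. Share from m = 0.00653/0.00695 = 0.939.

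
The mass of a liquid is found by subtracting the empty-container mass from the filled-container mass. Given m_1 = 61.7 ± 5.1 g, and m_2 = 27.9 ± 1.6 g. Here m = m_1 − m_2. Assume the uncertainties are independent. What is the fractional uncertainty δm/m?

0.158

Sums and differences: (δm)² = Σ (cᵢ δxᵢ)².
  (δm_1)² = 26.0;  (δm_2)² = 2.56
δm = √(28.6) = 5.35 g
m = 33.8 g, so δm/m = 5.35/33.8 = 0.158.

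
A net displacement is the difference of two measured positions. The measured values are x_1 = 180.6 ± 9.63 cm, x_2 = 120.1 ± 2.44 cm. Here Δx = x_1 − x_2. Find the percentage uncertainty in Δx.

Each term contributes (cᵢ δxᵢ)² to (δΔx)²:
  (δx_1)² = 92.7;  (δx_2)² = 5.95
δΔx = √(98.7) = 9.93 cm
Δx = 60.50 cm, so δΔx/Δx = 9.93/60.50 = 0.164.

16.4%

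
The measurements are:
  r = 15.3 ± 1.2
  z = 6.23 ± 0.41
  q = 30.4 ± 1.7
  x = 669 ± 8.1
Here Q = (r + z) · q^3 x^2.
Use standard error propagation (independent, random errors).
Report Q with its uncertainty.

Let u = r + z = 21.5. δu = √(δr² + δz²) = √(1.44 + 0.168) = 1.27, so δu/u = 0.0589.
Q is then a monomial in u, q, x:
δQ/Q = √((δu/u)² + (3·δq/q)² + (2·δx/x)²) = √(0.00347 + 0.0281 + 0.000586) = 0.179
Q = 2.71e+11, so δQ = 0.179 × 2.71e+11 = 4.86e+10.

(2.71 ± 0.486) × 10^11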